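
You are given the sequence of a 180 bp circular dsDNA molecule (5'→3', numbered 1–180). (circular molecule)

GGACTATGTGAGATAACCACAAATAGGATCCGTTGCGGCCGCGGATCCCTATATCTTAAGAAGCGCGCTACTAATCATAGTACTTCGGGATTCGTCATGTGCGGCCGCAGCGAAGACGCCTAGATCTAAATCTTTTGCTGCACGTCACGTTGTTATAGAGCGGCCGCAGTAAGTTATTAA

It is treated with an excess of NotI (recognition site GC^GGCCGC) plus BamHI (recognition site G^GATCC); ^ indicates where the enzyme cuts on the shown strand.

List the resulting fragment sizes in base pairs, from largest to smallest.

NotI sites (GCGGCCGC) start at positions 35, 101, 160.
NotI cuts after base 2 of each site, so after positions 36, 102, 161.
BamHI sites (GGATCC) start at positions 26, 43.
BamHI cuts after the first base of each site, so after positions 26, 43.
Combined cut positions: 26, 36, 43, 102, 161.
Circular molecule, 5 cuts → 5 fragments:
  27–36 → 10 bp
  37–43 → 7 bp
  44–102 → 59 bp
  103–161 → 59 bp
  162–180 then 1–26 → 19 + 26 = 45 bp
Sorted largest to smallest: 59, 59, 45, 10, 7 bp.

59, 59, 45, 10, 7 bp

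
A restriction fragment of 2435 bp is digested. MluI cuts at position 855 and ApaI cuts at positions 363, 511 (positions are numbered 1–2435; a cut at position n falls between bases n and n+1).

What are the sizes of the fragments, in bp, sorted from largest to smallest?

Combined cut positions (sorted): 363, 511, 855.
Linear molecule, 3 cuts → 4 fragments:
  363 − 0 = 363 bp
  511 − 363 = 148 bp
  855 − 511 = 344 bp
  2435 − 855 = 1580 bp
Sorted largest to smallest: 1580, 363, 344, 148 bp.

1580, 363, 344, 148 bp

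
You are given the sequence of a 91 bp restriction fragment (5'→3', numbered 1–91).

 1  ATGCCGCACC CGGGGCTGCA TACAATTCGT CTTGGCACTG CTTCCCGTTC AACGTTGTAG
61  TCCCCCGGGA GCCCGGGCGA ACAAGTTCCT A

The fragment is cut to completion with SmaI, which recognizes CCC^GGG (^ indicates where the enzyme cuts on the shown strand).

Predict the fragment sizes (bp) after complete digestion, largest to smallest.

55, 17, 11, 8 bp

SmaI sites (CCCGGG) start at positions 9, 64, 72.
SmaI cuts after base 3 of each site, so after positions 11, 66, 74.
Linear molecule, 3 cuts → 4 fragments:
  1–11 → 11 bp
  12–66 → 55 bp
  67–74 → 8 bp
  75–91 → 17 bp
Sorted largest to smallest: 55, 17, 11, 8 bp.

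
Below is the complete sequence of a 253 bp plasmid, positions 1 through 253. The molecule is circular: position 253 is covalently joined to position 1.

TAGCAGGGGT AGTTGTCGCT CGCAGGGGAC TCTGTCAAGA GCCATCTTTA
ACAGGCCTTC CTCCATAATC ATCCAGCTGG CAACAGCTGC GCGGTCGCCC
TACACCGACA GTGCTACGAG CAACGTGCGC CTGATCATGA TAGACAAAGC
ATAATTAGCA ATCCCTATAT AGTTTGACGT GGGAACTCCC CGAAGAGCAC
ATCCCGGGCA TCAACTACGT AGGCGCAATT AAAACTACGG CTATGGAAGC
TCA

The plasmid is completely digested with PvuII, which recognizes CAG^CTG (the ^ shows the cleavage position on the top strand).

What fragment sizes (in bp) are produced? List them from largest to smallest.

243, 10 bp

PvuII sites (CAGCTG) start at positions 74, 84.
PvuII cuts after base 3 of each site, so after positions 76, 86.
Circular molecule, 2 cuts → 2 fragments:
  77–86 → 10 bp
  87–253 then 1–76 → 167 + 76 = 243 bp
Sorted largest to smallest: 243, 10 bp.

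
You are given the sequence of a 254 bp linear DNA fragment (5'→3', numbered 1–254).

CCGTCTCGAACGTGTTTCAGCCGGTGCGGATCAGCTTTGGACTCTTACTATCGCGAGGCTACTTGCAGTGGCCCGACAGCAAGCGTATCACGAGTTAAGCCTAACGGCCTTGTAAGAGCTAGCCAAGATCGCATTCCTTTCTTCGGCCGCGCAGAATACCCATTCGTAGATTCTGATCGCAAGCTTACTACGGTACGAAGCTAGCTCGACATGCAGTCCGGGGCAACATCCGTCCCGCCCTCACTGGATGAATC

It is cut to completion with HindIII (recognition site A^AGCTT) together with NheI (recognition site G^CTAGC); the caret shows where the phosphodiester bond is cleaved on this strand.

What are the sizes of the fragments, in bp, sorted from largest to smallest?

118, 63, 54, 19 bp

The HindIII site (AAGCTT) starts at position 181.
HindIII cuts after the first base of each site, so after position 181.
NheI sites (GCTAGC) start at positions 118, 200.
NheI cuts after the first base of each site, so after positions 118, 200.
Combined cut positions: 118, 181, 200.
Linear molecule, 3 cuts → 4 fragments:
  1–118 → 118 bp
  119–181 → 63 bp
  182–200 → 19 bp
  201–254 → 54 bp
Sorted largest to smallest: 118, 63, 54, 19 bp.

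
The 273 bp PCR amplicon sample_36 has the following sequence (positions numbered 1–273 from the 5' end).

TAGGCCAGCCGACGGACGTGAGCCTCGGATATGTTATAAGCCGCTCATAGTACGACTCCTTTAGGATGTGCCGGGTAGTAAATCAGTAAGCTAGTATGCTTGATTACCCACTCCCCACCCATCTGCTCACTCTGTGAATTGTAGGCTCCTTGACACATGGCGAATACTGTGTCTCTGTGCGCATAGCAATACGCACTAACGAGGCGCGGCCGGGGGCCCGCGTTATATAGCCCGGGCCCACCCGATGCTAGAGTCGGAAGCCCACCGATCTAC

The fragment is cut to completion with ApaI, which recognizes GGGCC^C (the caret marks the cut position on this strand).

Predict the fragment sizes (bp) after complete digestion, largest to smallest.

218, 35, 20 bp

ApaI sites (GGGCCC) start at positions 214, 234.
ApaI cuts after base 5 of each site (before the last base), so after positions 218, 238.
Linear molecule, 2 cuts → 3 fragments:
  1–218 → 218 bp
  219–238 → 20 bp
  239–273 → 35 bp
Sorted largest to smallest: 218, 35, 20 bp.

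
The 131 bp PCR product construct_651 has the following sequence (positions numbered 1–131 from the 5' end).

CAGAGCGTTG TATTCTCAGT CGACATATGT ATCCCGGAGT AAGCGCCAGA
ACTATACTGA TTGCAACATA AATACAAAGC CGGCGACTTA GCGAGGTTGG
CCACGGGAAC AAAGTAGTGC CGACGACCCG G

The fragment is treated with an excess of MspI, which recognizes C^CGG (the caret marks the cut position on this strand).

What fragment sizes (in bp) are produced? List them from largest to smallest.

48, 46, 34, 3 bp

MspI sites (CCGG) start at positions 34, 80, 128.
MspI cuts after the first base of each site, so after positions 34, 80, 128.
Linear molecule, 3 cuts → 4 fragments:
  1–34 → 34 bp
  35–80 → 46 bp
  81–128 → 48 bp
  129–131 → 3 bp
Sorted largest to smallest: 48, 46, 34, 3 bp.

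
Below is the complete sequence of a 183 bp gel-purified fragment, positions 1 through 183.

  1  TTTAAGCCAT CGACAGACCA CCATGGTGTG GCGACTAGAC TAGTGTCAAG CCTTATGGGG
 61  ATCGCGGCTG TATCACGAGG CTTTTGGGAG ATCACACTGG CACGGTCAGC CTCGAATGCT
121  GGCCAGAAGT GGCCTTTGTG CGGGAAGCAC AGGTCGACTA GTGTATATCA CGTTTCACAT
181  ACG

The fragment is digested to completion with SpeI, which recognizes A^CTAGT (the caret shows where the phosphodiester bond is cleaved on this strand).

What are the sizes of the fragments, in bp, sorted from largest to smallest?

118, 39, 26 bp

SpeI sites (ACTAGT) start at positions 39, 157.
SpeI cuts after the first base of each site, so after positions 39, 157.
Linear molecule, 2 cuts → 3 fragments:
  1–39 → 39 bp
  40–157 → 118 bp
  158–183 → 26 bp
Sorted largest to smallest: 118, 39, 26 bp.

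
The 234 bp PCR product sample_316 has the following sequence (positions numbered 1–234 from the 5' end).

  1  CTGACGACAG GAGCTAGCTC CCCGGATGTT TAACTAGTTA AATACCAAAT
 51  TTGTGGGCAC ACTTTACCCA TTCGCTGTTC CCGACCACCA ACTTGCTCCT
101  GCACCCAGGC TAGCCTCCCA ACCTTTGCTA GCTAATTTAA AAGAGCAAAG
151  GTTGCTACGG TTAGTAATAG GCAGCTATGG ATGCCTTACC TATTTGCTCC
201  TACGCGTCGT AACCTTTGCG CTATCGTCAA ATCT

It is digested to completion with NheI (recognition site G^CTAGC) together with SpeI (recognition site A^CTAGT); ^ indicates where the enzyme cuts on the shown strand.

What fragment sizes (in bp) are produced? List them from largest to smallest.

NheI sites (GCTAGC) start at positions 13, 109, 127.
NheI cuts after the first base of each site, so after positions 13, 109, 127.
The SpeI site (ACTAGT) starts at position 33.
SpeI cuts after the first base of each site, so after position 33.
Combined cut positions: 13, 33, 109, 127.
Linear molecule, 4 cuts → 5 fragments:
  1–13 → 13 bp
  14–33 → 20 bp
  34–109 → 76 bp
  110–127 → 18 bp
  128–234 → 107 bp
Sorted largest to smallest: 107, 76, 20, 18, 13 bp.

107, 76, 20, 18, 13 bp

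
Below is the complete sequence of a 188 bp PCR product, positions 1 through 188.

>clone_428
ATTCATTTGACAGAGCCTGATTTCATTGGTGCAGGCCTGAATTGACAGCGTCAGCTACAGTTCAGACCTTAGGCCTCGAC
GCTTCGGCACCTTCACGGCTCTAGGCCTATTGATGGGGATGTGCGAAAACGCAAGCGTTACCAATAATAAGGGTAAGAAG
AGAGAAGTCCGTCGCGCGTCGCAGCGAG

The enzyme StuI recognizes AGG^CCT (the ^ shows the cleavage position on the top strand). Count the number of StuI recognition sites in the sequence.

3

AGGCCT occurs starting at positions 33, 71, 103.
StuI cuts at 3 sites.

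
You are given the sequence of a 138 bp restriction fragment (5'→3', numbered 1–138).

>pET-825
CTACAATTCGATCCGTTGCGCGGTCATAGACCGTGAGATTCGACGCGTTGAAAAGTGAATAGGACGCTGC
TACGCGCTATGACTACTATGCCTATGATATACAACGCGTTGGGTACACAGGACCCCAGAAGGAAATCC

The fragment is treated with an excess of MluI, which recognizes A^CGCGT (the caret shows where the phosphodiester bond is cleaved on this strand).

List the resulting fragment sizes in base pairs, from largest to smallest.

MluI sites (ACGCGT) start at positions 43, 104.
MluI cuts after the first base of each site, so after positions 43, 104.
Linear molecule, 2 cuts → 3 fragments:
  1–43 → 43 bp
  44–104 → 61 bp
  105–138 → 34 bp
Sorted largest to smallest: 61, 43, 34 bp.

61, 43, 34 bp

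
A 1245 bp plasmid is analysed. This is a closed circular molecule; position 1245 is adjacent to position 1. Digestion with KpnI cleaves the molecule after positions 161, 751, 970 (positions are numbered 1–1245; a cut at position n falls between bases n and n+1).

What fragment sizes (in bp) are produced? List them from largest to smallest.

Circular molecule, 3 cuts → 3 fragments:
  751 − 161 = 590 bp
  970 − 751 = 219 bp
  wrap: 1245 − 970 + 161 = 436 bp
Sorted largest to smallest: 590, 436, 219 bp.

590, 436, 219 bp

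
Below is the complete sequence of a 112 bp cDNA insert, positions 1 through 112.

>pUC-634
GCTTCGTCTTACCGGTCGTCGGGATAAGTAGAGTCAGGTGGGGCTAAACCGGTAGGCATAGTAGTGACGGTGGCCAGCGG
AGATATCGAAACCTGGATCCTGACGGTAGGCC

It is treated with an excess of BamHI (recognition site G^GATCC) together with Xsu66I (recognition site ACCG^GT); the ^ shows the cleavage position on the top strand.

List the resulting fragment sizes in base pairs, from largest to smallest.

The BamHI site (GGATCC) starts at position 95.
BamHI cuts after the first base of each site, so after position 95.
Xsu66I sites (ACCGGT) start at positions 11, 48.
Xsu66I cuts after base 4 of each site, so after positions 14, 51.
Combined cut positions: 14, 51, 95.
Linear molecule, 3 cuts → 4 fragments:
  1–14 → 14 bp
  15–51 → 37 bp
  52–95 → 44 bp
  96–112 → 17 bp
Sorted largest to smallest: 44, 37, 17, 14 bp.

44, 37, 17, 14 bp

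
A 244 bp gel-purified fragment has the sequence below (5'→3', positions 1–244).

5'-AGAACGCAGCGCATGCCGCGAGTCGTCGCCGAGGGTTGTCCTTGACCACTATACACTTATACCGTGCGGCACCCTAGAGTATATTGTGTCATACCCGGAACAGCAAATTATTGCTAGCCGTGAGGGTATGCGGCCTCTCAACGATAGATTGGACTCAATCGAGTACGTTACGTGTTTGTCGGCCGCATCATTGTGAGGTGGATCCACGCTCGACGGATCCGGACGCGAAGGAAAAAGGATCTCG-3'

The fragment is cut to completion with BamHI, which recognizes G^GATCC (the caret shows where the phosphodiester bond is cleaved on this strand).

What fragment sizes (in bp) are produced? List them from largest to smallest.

BamHI sites (GGATCC) start at positions 200, 215.
BamHI cuts after the first base of each site, so after positions 200, 215.
Linear molecule, 2 cuts → 3 fragments:
  1–200 → 200 bp
  201–215 → 15 bp
  216–244 → 29 bp
Sorted largest to smallest: 200, 29, 15 bp.

200, 29, 15 bp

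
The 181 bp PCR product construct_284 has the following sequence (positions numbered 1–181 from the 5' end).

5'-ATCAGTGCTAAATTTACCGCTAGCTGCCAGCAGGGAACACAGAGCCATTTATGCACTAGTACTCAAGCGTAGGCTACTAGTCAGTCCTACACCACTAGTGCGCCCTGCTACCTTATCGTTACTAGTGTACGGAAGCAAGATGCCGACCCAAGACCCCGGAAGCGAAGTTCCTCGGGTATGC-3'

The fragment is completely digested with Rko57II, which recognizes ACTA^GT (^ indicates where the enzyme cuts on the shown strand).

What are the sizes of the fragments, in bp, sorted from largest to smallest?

Rko57II sites (ACTAGT) start at positions 55, 76, 94, 121.
Rko57II cuts after base 4 of each site, so after positions 58, 79, 97, 124.
Linear molecule, 4 cuts → 5 fragments:
  1–58 → 58 bp
  59–79 → 21 bp
  80–97 → 18 bp
  98–124 → 27 bp
  125–181 → 57 bp
Sorted largest to smallest: 58, 57, 27, 21, 18 bp.

58, 57, 27, 21, 18 bp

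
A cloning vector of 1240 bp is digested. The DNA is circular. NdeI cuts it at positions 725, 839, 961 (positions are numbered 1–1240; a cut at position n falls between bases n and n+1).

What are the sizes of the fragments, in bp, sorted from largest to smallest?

Circular molecule, 3 cuts → 3 fragments:
  839 − 725 = 114 bp
  961 − 839 = 122 bp
  wrap: 1240 − 961 + 725 = 1004 bp
Sorted largest to smallest: 1004, 122, 114 bp.

1004, 122, 114 bp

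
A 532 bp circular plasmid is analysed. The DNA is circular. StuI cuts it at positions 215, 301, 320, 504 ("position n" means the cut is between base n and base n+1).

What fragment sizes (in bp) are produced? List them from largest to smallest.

Circular molecule, 4 cuts → 4 fragments:
  301 − 215 = 86 bp
  320 − 301 = 19 bp
  504 − 320 = 184 bp
  wrap: 532 − 504 + 215 = 243 bp
Sorted largest to smallest: 243, 184, 86, 19 bp.

243, 184, 86, 19 bp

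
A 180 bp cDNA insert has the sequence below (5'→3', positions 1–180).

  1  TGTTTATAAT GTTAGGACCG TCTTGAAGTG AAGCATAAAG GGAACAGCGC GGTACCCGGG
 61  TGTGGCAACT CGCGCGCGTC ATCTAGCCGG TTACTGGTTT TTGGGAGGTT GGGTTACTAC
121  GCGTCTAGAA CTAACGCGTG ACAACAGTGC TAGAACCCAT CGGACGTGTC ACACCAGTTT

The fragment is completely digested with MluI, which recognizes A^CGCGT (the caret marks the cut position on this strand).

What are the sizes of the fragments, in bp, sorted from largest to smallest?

MluI sites (ACGCGT) start at positions 119, 134.
MluI cuts after the first base of each site, so after positions 119, 134.
Linear molecule, 2 cuts → 3 fragments:
  1–119 → 119 bp
  120–134 → 15 bp
  135–180 → 46 bp
Sorted largest to smallest: 119, 46, 15 bp.

119, 46, 15 bp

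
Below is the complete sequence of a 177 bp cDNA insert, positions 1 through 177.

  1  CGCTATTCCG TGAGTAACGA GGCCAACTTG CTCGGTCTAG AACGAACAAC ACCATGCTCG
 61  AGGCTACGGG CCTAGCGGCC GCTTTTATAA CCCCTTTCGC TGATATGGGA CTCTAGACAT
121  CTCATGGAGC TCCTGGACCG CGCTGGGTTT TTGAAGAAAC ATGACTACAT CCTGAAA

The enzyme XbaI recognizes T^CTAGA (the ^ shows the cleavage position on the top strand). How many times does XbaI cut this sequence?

2

TCTAGA occurs starting at positions 36, 112.
XbaI cuts at 2 sites.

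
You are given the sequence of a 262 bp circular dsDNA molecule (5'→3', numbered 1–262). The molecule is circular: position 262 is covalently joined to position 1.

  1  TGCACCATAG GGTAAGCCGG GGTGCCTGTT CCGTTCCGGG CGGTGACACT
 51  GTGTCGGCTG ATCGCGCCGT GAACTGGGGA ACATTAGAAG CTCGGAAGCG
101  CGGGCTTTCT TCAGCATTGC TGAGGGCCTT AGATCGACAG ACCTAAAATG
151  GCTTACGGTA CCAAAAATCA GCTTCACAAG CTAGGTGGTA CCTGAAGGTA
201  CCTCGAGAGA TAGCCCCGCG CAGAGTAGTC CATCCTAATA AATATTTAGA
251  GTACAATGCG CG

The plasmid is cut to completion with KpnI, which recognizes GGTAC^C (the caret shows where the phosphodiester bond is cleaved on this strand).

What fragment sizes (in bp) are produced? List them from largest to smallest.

KpnI sites (GGTACC) start at positions 157, 187, 197.
KpnI cuts after base 5 of each site (before the last base), so after positions 161, 191, 201.
Circular molecule, 3 cuts → 3 fragments:
  162–191 → 30 bp
  192–201 → 10 bp
  202–262 then 1–161 → 61 + 161 = 222 bp
Sorted largest to smallest: 222, 30, 10 bp.

222, 30, 10 bp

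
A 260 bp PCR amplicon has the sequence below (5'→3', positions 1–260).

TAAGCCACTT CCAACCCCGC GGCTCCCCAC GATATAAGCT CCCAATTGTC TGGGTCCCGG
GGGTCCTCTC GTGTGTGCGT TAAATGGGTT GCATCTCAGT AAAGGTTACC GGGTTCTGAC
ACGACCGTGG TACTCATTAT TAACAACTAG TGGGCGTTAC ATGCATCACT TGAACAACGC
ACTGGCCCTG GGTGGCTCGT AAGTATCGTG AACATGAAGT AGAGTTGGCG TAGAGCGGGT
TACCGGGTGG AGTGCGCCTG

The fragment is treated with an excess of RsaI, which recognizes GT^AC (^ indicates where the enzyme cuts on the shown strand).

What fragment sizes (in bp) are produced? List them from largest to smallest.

131, 129 bp

The RsaI site (GTAC) starts at position 130.
RsaI cuts after base 2 of each site, so after position 131.
Linear molecule, 1 cut → 2 fragments:
  1–131 → 131 bp
  132–260 → 129 bp
Sorted largest to smallest: 131, 129 bp.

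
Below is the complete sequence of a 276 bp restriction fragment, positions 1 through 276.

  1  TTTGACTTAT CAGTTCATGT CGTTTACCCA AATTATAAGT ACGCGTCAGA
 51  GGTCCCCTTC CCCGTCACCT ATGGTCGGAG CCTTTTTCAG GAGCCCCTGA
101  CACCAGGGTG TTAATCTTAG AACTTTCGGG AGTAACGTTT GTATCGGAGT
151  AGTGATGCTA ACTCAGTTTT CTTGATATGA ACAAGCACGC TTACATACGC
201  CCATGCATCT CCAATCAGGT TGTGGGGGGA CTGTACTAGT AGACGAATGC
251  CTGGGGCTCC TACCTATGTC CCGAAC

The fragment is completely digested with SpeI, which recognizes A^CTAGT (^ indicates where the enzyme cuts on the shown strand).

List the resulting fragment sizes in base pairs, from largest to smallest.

235, 41 bp

The SpeI site (ACTAGT) starts at position 235.
SpeI cuts after the first base of each site, so after position 235.
Linear molecule, 1 cut → 2 fragments:
  1–235 → 235 bp
  236–276 → 41 bp
Sorted largest to smallest: 235, 41 bp.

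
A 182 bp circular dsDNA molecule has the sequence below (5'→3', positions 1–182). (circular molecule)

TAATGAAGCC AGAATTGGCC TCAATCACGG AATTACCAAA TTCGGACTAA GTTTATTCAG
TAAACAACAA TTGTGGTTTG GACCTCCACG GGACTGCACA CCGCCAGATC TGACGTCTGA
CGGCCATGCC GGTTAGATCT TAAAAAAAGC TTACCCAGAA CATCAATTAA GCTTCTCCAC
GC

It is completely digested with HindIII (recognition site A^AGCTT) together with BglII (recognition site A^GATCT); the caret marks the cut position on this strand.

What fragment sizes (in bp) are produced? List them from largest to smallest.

HindIII sites (AAGCTT) start at positions 147, 169.
HindIII cuts after the first base of each site, so after positions 147, 169.
BglII sites (AGATCT) start at positions 106, 135.
BglII cuts after the first base of each site, so after positions 106, 135.
Combined cut positions: 106, 135, 147, 169.
Circular molecule, 4 cuts → 4 fragments:
  107–135 → 29 bp
  136–147 → 12 bp
  148–169 → 22 bp
  170–182 then 1–106 → 13 + 106 = 119 bp
Sorted largest to smallest: 119, 29, 22, 12 bp.

119, 29, 22, 12 bp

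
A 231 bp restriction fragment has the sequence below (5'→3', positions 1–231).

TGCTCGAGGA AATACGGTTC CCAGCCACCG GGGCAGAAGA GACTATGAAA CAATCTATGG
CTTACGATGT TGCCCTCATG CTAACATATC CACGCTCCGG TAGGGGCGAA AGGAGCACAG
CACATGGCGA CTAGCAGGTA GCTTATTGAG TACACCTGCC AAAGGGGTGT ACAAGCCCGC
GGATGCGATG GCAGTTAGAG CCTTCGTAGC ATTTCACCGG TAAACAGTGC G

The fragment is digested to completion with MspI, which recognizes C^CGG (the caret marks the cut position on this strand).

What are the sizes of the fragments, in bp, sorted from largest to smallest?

120, 69, 28, 14 bp

MspI sites (CCGG) start at positions 28, 97, 217.
MspI cuts after the first base of each site, so after positions 28, 97, 217.
Linear molecule, 3 cuts → 4 fragments:
  1–28 → 28 bp
  29–97 → 69 bp
  98–217 → 120 bp
  218–231 → 14 bp
Sorted largest to smallest: 120, 69, 28, 14 bp.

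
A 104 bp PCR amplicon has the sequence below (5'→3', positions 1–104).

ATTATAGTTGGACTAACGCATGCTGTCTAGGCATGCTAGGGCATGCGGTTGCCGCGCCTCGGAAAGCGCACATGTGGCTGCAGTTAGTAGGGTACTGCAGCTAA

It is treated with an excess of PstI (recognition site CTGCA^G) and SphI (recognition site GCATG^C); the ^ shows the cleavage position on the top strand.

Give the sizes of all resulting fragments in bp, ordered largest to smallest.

37, 22, 17, 13, 10, 5 bp

PstI sites (CTGCAG) start at positions 78, 95.
PstI cuts after base 5 of each site (before the last base), so after positions 82, 99.
SphI sites (GCATGC) start at positions 18, 31, 41.
SphI cuts after base 5 of each site (before the last base), so after positions 22, 35, 45.
Combined cut positions: 22, 35, 45, 82, 99.
Linear molecule, 5 cuts → 6 fragments:
  1–22 → 22 bp
  23–35 → 13 bp
  36–45 → 10 bp
  46–82 → 37 bp
  83–99 → 17 bp
  100–104 → 5 bp
Sorted largest to smallest: 37, 22, 17, 13, 10, 5 bp.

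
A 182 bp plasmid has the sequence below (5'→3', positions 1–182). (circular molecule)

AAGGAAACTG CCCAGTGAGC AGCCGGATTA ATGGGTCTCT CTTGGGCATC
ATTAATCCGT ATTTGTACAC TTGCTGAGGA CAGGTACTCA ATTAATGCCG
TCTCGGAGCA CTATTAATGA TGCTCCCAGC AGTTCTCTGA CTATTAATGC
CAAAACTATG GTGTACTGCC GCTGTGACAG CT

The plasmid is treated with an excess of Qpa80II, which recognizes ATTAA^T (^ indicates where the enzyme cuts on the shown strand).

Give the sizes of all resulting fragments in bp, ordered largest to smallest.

Qpa80II sites (ATTAAT) start at positions 27, 51, 91, 113, 143.
Qpa80II cuts after base 5 of each site (before the last base), so after positions 31, 55, 95, 117, 147.
Circular molecule, 5 cuts → 5 fragments:
  32–55 → 24 bp
  56–95 → 40 bp
  96–117 → 22 bp
  118–147 → 30 bp
  148–182 then 1–31 → 35 + 31 = 66 bp
Sorted largest to smallest: 66, 40, 30, 24, 22 bp.

66, 40, 30, 24, 22 bp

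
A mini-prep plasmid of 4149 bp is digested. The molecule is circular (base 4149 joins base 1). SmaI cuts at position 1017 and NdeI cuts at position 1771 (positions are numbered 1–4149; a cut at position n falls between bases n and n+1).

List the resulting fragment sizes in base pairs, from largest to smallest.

3395, 754 bp

Combined cut positions (sorted): 1017, 1771.
Circular molecule, 2 cuts → 2 fragments:
  1771 − 1017 = 754 bp
  wrap: 4149 − 1771 + 1017 = 3395 bp
Sorted largest to smallest: 3395, 754 bp.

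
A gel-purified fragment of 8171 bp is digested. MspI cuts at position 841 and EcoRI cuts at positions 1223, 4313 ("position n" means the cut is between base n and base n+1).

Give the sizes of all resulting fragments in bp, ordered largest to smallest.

Combined cut positions (sorted): 841, 1223, 4313.
Linear molecule, 3 cuts → 4 fragments:
  841 − 0 = 841 bp
  1223 − 841 = 382 bp
  4313 − 1223 = 3090 bp
  8171 − 4313 = 3858 bp
Sorted largest to smallest: 3858, 3090, 841, 382 bp.

3858, 3090, 841, 382 bp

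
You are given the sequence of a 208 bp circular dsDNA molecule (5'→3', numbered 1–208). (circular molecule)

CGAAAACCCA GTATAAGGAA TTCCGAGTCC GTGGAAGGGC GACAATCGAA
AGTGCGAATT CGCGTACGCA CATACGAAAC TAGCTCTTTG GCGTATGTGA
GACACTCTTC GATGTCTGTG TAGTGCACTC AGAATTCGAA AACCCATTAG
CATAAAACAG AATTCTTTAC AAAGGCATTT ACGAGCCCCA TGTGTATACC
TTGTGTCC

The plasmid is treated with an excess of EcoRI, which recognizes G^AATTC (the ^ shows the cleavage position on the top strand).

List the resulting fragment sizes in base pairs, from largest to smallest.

EcoRI sites (GAATTC) start at positions 18, 56, 132, 160.
EcoRI cuts after the first base of each site, so after positions 18, 56, 132, 160.
Circular molecule, 4 cuts → 4 fragments:
  19–56 → 38 bp
  57–132 → 76 bp
  133–160 → 28 bp
  161–208 then 1–18 → 48 + 18 = 66 bp
Sorted largest to smallest: 76, 66, 38, 28 bp.

76, 66, 38, 28 bp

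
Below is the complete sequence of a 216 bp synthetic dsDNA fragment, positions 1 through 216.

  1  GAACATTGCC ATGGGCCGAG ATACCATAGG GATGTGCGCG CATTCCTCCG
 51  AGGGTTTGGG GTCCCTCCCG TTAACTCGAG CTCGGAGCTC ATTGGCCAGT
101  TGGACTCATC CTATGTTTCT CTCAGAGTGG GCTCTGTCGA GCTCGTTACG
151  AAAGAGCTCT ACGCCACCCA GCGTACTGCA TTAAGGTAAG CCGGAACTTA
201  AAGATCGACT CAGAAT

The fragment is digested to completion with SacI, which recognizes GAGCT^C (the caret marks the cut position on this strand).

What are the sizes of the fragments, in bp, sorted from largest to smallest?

SacI sites (GAGCTC) start at positions 78, 85, 139, 154.
SacI cuts after base 5 of each site (before the last base), so after positions 82, 89, 143, 158.
Linear molecule, 4 cuts → 5 fragments:
  1–82 → 82 bp
  83–89 → 7 bp
  90–143 → 54 bp
  144–158 → 15 bp
  159–216 → 58 bp
Sorted largest to smallest: 82, 58, 54, 15, 7 bp.

82, 58, 54, 15, 7 bp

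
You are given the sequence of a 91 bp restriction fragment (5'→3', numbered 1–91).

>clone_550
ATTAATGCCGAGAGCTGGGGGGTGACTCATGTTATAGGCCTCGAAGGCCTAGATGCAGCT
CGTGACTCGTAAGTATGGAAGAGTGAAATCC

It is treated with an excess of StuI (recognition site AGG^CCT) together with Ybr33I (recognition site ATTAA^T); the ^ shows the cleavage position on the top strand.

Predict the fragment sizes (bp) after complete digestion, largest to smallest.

44, 33, 9, 5 bp

StuI sites (AGGCCT) start at positions 36, 45.
StuI cuts after base 3 of each site, so after positions 38, 47.
The Ybr33I site (ATTAAT) starts at position 1.
Ybr33I cuts after base 5 of each site (before the last base), so after position 5.
Combined cut positions: 5, 38, 47.
Linear molecule, 3 cuts → 4 fragments:
  1–5 → 5 bp
  6–38 → 33 bp
  39–47 → 9 bp
  48–91 → 44 bp
Sorted largest to smallest: 44, 33, 9, 5 bp.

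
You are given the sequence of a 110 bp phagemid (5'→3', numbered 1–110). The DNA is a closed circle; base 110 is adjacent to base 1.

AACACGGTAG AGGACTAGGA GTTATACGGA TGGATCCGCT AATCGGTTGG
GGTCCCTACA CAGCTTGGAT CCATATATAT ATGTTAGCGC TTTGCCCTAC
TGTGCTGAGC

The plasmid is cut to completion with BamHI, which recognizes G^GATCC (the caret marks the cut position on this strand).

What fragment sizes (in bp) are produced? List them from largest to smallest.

BamHI sites (GGATCC) start at positions 32, 67.
BamHI cuts after the first base of each site, so after positions 32, 67.
Circular molecule, 2 cuts → 2 fragments:
  33–67 → 35 bp
  68–110 then 1–32 → 43 + 32 = 75 bp
Sorted largest to smallest: 75, 35 bp.

75, 35 bp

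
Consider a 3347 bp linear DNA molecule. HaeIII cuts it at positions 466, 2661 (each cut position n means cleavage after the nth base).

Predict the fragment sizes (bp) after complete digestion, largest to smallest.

Linear molecule, 2 cuts → 3 fragments:
  466 − 0 = 466 bp
  2661 − 466 = 2195 bp
  3347 − 2661 = 686 bp
Sorted largest to smallest: 2195, 686, 466 bp.

2195, 686, 466 bp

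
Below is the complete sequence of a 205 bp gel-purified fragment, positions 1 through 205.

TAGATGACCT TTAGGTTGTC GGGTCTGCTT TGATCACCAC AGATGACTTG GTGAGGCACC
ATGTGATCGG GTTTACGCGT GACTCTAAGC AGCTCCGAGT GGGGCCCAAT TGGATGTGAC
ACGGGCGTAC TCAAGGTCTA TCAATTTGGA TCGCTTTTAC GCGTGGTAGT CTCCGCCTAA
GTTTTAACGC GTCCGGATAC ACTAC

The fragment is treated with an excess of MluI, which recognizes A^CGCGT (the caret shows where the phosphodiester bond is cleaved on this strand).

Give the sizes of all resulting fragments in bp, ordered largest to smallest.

MluI sites (ACGCGT) start at positions 75, 159, 187.
MluI cuts after the first base of each site, so after positions 75, 159, 187.
Linear molecule, 3 cuts → 4 fragments:
  1–75 → 75 bp
  76–159 → 84 bp
  160–187 → 28 bp
  188–205 → 18 bp
Sorted largest to smallest: 84, 75, 28, 18 bp.

84, 75, 28, 18 bp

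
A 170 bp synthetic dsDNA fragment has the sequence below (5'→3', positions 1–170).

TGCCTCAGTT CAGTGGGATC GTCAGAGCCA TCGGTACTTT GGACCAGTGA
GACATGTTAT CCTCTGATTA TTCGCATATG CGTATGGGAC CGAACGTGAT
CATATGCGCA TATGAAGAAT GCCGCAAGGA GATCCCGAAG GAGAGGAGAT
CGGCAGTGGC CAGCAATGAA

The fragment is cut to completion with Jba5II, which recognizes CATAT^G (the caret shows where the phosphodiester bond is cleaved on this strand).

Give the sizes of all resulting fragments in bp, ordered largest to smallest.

79, 57, 26, 8 bp

Jba5II sites (CATATG) start at positions 75, 101, 109.
Jba5II cuts after base 5 of each site (before the last base), so after positions 79, 105, 113.
Linear molecule, 3 cuts → 4 fragments:
  1–79 → 79 bp
  80–105 → 26 bp
  106–113 → 8 bp
  114–170 → 57 bp
Sorted largest to smallest: 79, 57, 26, 8 bp.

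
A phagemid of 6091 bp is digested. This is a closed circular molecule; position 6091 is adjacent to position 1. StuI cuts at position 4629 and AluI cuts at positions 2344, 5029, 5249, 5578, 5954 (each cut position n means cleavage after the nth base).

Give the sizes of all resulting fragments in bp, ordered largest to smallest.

2481, 2285, 400, 376, 329, 220 bp

Combined cut positions (sorted): 2344, 4629, 5029, 5249, 5578, 5954.
Circular molecule, 6 cuts → 6 fragments:
  4629 − 2344 = 2285 bp
  5029 − 4629 = 400 bp
  5249 − 5029 = 220 bp
  5578 − 5249 = 329 bp
  5954 − 5578 = 376 bp
  wrap: 6091 − 5954 + 2344 = 2481 bp
Sorted largest to smallest: 2481, 2285, 400, 376, 329, 220 bp.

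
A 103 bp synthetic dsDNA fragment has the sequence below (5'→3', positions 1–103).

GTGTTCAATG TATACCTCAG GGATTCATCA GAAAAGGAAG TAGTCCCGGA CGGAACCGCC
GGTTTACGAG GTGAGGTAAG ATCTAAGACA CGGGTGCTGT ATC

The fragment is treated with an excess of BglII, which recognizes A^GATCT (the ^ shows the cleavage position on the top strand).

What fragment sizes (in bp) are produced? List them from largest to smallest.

79, 24 bp

The BglII site (AGATCT) starts at position 79.
BglII cuts after the first base of each site, so after position 79.
Linear molecule, 1 cut → 2 fragments:
  1–79 → 79 bp
  80–103 → 24 bp
Sorted largest to smallest: 79, 24 bp.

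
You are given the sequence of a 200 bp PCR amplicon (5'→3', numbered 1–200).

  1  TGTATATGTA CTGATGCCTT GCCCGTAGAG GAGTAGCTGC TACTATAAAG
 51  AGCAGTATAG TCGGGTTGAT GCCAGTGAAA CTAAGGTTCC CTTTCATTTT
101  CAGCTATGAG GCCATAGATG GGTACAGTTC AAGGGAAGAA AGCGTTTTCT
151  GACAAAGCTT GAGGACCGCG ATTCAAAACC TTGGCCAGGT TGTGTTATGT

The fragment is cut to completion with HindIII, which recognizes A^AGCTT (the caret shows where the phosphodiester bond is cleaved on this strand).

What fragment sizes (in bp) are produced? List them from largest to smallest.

The HindIII site (AAGCTT) starts at position 155.
HindIII cuts after the first base of each site, so after position 155.
Linear molecule, 1 cut → 2 fragments:
  1–155 → 155 bp
  156–200 → 45 bp
Sorted largest to smallest: 155, 45 bp.

155, 45 bp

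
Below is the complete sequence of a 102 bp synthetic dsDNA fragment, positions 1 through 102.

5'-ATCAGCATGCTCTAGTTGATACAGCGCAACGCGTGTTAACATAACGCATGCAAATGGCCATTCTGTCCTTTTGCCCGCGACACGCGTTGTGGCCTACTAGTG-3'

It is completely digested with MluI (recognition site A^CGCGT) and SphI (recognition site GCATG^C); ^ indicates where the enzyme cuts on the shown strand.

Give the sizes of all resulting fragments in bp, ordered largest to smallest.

32, 21, 20, 20, 9 bp

MluI sites (ACGCGT) start at positions 29, 82.
MluI cuts after the first base of each site, so after positions 29, 82.
SphI sites (GCATGC) start at positions 5, 46.
SphI cuts after base 5 of each site (before the last base), so after positions 9, 50.
Combined cut positions: 9, 29, 50, 82.
Linear molecule, 4 cuts → 5 fragments:
  1–9 → 9 bp
  10–29 → 20 bp
  30–50 → 21 bp
  51–82 → 32 bp
  83–102 → 20 bp
Sorted largest to smallest: 32, 21, 20, 20, 9 bp.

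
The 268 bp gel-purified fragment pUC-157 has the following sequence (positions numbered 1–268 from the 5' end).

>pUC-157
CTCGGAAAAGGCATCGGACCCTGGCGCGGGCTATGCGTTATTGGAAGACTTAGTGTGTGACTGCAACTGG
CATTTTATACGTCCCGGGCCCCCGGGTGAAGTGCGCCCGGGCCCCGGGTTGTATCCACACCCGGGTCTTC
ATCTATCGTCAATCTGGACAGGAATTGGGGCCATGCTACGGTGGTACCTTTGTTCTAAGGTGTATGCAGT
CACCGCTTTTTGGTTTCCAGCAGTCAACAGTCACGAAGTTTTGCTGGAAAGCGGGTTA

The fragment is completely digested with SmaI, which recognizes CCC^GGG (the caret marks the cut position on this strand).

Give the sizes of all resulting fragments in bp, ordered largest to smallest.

136, 85, 17, 15, 8, 7 bp

SmaI sites (CCCGGG) start at positions 83, 91, 106, 113, 130.
SmaI cuts after base 3 of each site, so after positions 85, 93, 108, 115, 132.
Linear molecule, 5 cuts → 6 fragments:
  1–85 → 85 bp
  86–93 → 8 bp
  94–108 → 15 bp
  109–115 → 7 bp
  116–132 → 17 bp
  133–268 → 136 bp
Sorted largest to smallest: 136, 85, 17, 15, 8, 7 bp.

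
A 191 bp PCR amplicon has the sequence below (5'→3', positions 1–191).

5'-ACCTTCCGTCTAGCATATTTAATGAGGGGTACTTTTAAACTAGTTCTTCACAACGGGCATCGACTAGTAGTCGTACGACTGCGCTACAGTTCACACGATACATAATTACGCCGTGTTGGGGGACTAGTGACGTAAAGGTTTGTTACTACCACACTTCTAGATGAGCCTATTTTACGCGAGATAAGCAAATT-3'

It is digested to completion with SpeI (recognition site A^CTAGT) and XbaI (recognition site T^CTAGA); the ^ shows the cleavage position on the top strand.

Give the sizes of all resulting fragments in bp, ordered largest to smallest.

60, 39, 35, 33, 24 bp

SpeI sites (ACTAGT) start at positions 39, 63, 123.
SpeI cuts after the first base of each site, so after positions 39, 63, 123.
The XbaI site (TCTAGA) starts at position 156.
XbaI cuts after the first base of each site, so after position 156.
Combined cut positions: 39, 63, 123, 156.
Linear molecule, 4 cuts → 5 fragments:
  1–39 → 39 bp
  40–63 → 24 bp
  64–123 → 60 bp
  124–156 → 33 bp
  157–191 → 35 bp
Sorted largest to smallest: 60, 39, 35, 33, 24 bp.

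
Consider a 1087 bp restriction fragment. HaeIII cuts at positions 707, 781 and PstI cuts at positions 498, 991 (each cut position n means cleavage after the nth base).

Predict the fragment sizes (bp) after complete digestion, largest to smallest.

498, 210, 209, 96, 74 bp

Combined cut positions (sorted): 498, 707, 781, 991.
Linear molecule, 4 cuts → 5 fragments:
  498 − 0 = 498 bp
  707 − 498 = 209 bp
  781 − 707 = 74 bp
  991 − 781 = 210 bp
  1087 − 991 = 96 bp
Sorted largest to smallest: 498, 210, 209, 96, 74 bp.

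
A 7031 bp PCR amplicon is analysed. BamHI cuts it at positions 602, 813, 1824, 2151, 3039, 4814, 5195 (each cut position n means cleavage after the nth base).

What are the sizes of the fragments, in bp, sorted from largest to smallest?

Linear molecule, 7 cuts → 8 fragments:
  602 − 0 = 602 bp
  813 − 602 = 211 bp
  1824 − 813 = 1011 bp
  2151 − 1824 = 327 bp
  3039 − 2151 = 888 bp
  4814 − 3039 = 1775 bp
  5195 − 4814 = 381 bp
  7031 − 5195 = 1836 bp
Sorted largest to smallest: 1836, 1775, 1011, 888, 602, 381, 327, 211 bp.

1836, 1775, 1011, 888, 602, 381, 327, 211 bp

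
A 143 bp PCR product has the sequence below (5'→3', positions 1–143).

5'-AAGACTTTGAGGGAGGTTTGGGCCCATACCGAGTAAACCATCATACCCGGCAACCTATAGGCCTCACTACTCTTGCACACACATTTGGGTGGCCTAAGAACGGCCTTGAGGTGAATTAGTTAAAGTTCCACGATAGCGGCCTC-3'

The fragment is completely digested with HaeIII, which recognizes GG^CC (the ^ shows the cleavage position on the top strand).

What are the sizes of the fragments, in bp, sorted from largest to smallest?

HaeIII sites (GGCC) start at positions 21, 60, 91, 102, 138.
HaeIII cuts after base 2 of each site, so after positions 22, 61, 92, 103, 139.
Linear molecule, 5 cuts → 6 fragments:
  1–22 → 22 bp
  23–61 → 39 bp
  62–92 → 31 bp
  93–103 → 11 bp
  104–139 → 36 bp
  140–143 → 4 bp
Sorted largest to smallest: 39, 36, 31, 22, 11, 4 bp.

39, 36, 31, 22, 11, 4 bp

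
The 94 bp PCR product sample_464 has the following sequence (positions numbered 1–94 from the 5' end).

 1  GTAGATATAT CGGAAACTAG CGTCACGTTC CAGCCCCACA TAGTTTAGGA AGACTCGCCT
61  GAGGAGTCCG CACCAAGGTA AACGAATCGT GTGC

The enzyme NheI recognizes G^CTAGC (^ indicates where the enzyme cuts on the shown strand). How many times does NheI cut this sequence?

No occurrence of GCTAGC is present in the sequence.
NheI does not cut: 0 sites.

0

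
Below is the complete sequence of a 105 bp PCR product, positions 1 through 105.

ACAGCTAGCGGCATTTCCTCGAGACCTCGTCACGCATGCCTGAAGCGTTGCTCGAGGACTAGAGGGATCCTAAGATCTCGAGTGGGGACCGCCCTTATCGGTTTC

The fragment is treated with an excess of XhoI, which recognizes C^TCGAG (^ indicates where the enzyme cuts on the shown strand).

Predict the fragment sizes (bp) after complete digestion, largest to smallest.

XhoI sites (CTCGAG) start at positions 18, 51, 77.
XhoI cuts after the first base of each site, so after positions 18, 51, 77.
Linear molecule, 3 cuts → 4 fragments:
  1–18 → 18 bp
  19–51 → 33 bp
  52–77 → 26 bp
  78–105 → 28 bp
Sorted largest to smallest: 33, 28, 26, 18 bp.

33, 28, 26, 18 bp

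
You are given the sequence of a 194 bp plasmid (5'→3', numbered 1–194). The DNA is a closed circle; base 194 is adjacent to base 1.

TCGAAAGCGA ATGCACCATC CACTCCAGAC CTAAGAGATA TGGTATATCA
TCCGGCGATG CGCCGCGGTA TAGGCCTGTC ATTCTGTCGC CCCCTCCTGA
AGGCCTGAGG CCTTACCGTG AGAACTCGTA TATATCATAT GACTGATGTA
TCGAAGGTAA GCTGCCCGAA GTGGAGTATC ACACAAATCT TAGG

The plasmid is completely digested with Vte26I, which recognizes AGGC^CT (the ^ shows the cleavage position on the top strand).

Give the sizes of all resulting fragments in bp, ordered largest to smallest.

158, 29, 7 bp

Vte26I sites (AGGCCT) start at positions 72, 101, 108.
Vte26I cuts after base 4 of each site, so after positions 75, 104, 111.
Circular molecule, 3 cuts → 3 fragments:
  76–104 → 29 bp
  105–111 → 7 bp
  112–194 then 1–75 → 83 + 75 = 158 bp
Sorted largest to smallest: 158, 29, 7 bp.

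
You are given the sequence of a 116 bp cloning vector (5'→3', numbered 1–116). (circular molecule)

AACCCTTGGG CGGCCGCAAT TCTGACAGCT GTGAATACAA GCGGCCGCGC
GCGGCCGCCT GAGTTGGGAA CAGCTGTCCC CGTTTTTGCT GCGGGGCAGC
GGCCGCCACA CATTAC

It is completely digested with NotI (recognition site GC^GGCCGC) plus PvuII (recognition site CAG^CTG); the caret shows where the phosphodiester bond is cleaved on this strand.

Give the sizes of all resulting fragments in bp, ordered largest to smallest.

27, 27, 21, 17, 14, 10 bp

NotI sites (GCGGCCGC) start at positions 10, 41, 51, 99.
NotI cuts after base 2 of each site, so after positions 11, 42, 52, 100.
PvuII sites (CAGCTG) start at positions 26, 71.
PvuII cuts after base 3 of each site, so after positions 28, 73.
Combined cut positions: 11, 28, 42, 52, 73, 100.
Circular molecule, 6 cuts → 6 fragments:
  12–28 → 17 bp
  29–42 → 14 bp
  43–52 → 10 bp
  53–73 → 21 bp
  74–100 → 27 bp
  101–116 then 1–11 → 16 + 11 = 27 bp
Sorted largest to smallest: 27, 27, 21, 17, 14, 10 bp.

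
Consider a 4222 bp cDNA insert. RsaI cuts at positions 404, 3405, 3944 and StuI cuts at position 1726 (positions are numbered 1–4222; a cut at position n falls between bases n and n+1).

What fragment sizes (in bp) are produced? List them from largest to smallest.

Combined cut positions (sorted): 404, 1726, 3405, 3944.
Linear molecule, 4 cuts → 5 fragments:
  404 − 0 = 404 bp
  1726 − 404 = 1322 bp
  3405 − 1726 = 1679 bp
  3944 − 3405 = 539 bp
  4222 − 3944 = 278 bp
Sorted largest to smallest: 1679, 1322, 539, 404, 278 bp.

1679, 1322, 539, 404, 278 bp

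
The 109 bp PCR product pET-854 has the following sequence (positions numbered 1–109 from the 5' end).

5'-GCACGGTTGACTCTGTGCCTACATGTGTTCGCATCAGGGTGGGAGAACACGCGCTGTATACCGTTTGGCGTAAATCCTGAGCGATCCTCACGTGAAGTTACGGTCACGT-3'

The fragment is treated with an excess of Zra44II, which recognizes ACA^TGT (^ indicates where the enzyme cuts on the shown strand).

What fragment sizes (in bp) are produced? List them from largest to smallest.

The Zra44II site (ACATGT) starts at position 21.
Zra44II cuts after base 3 of each site, so after position 23.
Linear molecule, 1 cut → 2 fragments:
  1–23 → 23 bp
  24–109 → 86 bp
Sorted largest to smallest: 86, 23 bp.

86, 23 bp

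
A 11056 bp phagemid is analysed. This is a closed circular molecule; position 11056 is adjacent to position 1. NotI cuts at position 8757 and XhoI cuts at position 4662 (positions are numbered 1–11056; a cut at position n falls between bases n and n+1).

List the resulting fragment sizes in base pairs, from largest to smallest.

6961, 4095 bp

Combined cut positions (sorted): 4662, 8757.
Circular molecule, 2 cuts → 2 fragments:
  8757 − 4662 = 4095 bp
  wrap: 11056 − 8757 + 4662 = 6961 bp
Sorted largest to smallest: 6961, 4095 bp.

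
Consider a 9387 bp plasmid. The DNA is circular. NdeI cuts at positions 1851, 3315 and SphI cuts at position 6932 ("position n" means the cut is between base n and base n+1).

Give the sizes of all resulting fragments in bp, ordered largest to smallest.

4306, 3617, 1464 bp

Combined cut positions (sorted): 1851, 3315, 6932.
Circular molecule, 3 cuts → 3 fragments:
  3315 − 1851 = 1464 bp
  6932 − 3315 = 3617 bp
  wrap: 9387 − 6932 + 1851 = 4306 bp
Sorted largest to smallest: 4306, 3617, 1464 bp.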